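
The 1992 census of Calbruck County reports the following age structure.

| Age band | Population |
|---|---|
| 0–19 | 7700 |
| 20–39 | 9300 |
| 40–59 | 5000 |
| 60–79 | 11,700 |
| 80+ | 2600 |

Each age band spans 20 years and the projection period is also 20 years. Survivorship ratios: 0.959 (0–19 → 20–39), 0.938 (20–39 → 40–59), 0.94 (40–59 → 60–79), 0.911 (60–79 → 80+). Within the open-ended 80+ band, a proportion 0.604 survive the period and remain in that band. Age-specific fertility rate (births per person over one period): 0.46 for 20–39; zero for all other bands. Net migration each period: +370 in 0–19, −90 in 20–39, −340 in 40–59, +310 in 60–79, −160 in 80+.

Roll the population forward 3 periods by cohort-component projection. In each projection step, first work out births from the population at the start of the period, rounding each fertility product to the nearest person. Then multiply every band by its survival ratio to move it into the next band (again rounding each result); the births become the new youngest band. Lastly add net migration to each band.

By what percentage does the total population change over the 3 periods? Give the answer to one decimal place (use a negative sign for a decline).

-16.2

Numbering the groups 1..5 from youngest to oldest:
Period 1:
Births: 9300 × 0.46 = 4278
Group 2: 7700 × 0.959 = 7384
Group 3: 9300 × 0.938 = 8723
Group 4: 5000 × 0.94 = 4700
Group 5: 11700 × 0.911 + 2600 × 0.604 = 10659 + 1570 = 12229
Net migration: Group 1 + 370 → 4648; Group 2 − 90 → 7294; Group 3 − 340 → 8383; Group 4 + 310 → 5010; Group 5 − 160 → 12069
→ [4648, 7294, 8383, 5010, 12069]
Period 2:
Births: 7294 × 0.46 = 3355
Group 2: 4648 × 0.959 = 4457
Group 3: 7294 × 0.938 = 6842
Group 4: 8383 × 0.94 = 7880
Group 5: 5010 × 0.911 + 12069 × 0.604 = 4564 + 7290 = 11854
Net migration: Group 1 + 370 → 3725; Group 2 − 90 → 4367; Group 3 − 340 → 6502; Group 4 + 310 → 8190; Group 5 − 160 → 11694
→ [3725, 4367, 6502, 8190, 11694]
Period 3:
Births: 4367 × 0.46 = 2009
Group 2: 3725 × 0.959 = 3572
Group 3: 4367 × 0.938 = 4096
Group 4: 6502 × 0.94 = 6112
Group 5: 8190 × 0.911 + 11694 × 0.604 = 7461 + 7063 = 14524
Net migration: Group 1 + 370 → 2379; Group 2 − 90 → 3482; Group 3 − 340 → 3756; Group 4 + 310 → 6422; Group 5 − 160 → 14364
→ [2379, 3482, 3756, 6422, 14364]
Total: 36300 → 30403; change = -5897; percentage change = -16.2%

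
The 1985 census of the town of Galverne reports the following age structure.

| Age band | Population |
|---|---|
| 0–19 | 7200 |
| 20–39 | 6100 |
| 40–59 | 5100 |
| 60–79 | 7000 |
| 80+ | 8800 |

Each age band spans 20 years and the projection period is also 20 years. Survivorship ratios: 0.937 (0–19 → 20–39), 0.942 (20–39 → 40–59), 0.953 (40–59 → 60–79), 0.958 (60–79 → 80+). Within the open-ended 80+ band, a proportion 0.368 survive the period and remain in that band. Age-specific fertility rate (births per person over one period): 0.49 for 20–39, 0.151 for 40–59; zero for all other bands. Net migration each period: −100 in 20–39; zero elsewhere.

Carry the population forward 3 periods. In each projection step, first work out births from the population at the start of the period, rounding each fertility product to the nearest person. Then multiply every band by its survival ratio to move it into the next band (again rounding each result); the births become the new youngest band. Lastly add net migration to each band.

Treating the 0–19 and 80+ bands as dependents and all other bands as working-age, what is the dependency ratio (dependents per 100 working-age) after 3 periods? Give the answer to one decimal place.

84.3

(Bands numbered youngest = 1 to oldest = 5.)
[period 1]
Births: 6100 × 0.49 = 2989  |  5100 × 0.151 = 770 → total 3759
Band 2: 7200 × 0.937 = 6746
Band 3: 6100 × 0.942 = 5746
Band 4: 5100 × 0.953 = 4860
Band 5: 7000 × 0.958 + 8800 × 0.368 = 6706 + 3238 = 9944
Net migration: Band 2 − 100 → 6646
End of period: [3759, 6646, 5746, 4860, 9944]
[period 2]
Births: 6646 × 0.49 = 3257  |  5746 × 0.151 = 868 → total 4125
Band 2: 3759 × 0.937 = 3522
Band 3: 6646 × 0.942 = 6261
Band 4: 5746 × 0.953 = 5476
Band 5: 4860 × 0.958 + 9944 × 0.368 = 4656 + 3659 = 8315
Net migration: Band 2 − 100 → 3422
End of period: [4125, 3422, 6261, 5476, 8315]
[period 3]
Births: 3422 × 0.49 = 1677  |  6261 × 0.151 = 945 → total 2622
Band 2: 4125 × 0.937 = 3865
Band 3: 3422 × 0.942 = 3224
Band 4: 6261 × 0.953 = 5967
Band 5: 5476 × 0.958 + 8315 × 0.368 = 5246 + 3060 = 8306
Net migration: Band 2 − 100 → 3765
End of period: [2622, 3765, 3224, 5967, 8306]
Dependents (band 0–19 + band 80+) = 2622 + 8306 = 10928; working-age = 12956; ratio = 10928/12956 × 100 = 84.3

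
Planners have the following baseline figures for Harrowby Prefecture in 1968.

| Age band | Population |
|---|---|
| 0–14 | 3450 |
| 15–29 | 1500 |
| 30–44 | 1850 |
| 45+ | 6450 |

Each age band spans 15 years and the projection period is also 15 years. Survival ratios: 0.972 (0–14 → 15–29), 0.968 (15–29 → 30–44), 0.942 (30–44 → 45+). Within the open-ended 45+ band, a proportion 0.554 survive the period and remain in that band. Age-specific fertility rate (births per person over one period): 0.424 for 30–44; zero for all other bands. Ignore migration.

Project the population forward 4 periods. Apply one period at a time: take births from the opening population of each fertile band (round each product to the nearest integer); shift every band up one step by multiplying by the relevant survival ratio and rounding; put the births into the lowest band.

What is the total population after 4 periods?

5943

— Period 1 —
Births: 1850 * 0.424 = 784
15–29: 3450 * 0.972 = 3353
30–44: 1500 * 0.968 = 1452
45+: 1850 * 0.942 + 6450 * 0.554 = 1743 + 3573 = 5316
Population now: 0–14=784, 15–29=3353, 30–44=1452, 45+=5316
— Period 2 —
Births: 1452 * 0.424 = 616
15–29: 784 * 0.972 = 762
30–44: 3353 * 0.968 = 3246
45+: 1452 * 0.942 + 5316 * 0.554 = 1368 + 2945 = 4313
Population now: 0–14=616, 15–29=762, 30–44=3246, 45+=4313
— Period 3 —
Births: 3246 * 0.424 = 1376
15–29: 616 * 0.972 = 599
30–44: 762 * 0.968 = 738
45+: 3246 * 0.942 + 4313 * 0.554 = 3058 + 2389 = 5447
Population now: 0–14=1376, 15–29=599, 30–44=738, 45+=5447
— Period 4 —
Births: 738 * 0.424 = 313
15–29: 1376 * 0.972 = 1337
30–44: 599 * 0.968 = 580
45+: 738 * 0.942 + 5447 * 0.554 = 695 + 3018 = 3713
Population now: 0–14=313, 15–29=1337, 30–44=580, 45+=3713
Total after period 4: 313 + 1337 + 580 + 3713 = 5943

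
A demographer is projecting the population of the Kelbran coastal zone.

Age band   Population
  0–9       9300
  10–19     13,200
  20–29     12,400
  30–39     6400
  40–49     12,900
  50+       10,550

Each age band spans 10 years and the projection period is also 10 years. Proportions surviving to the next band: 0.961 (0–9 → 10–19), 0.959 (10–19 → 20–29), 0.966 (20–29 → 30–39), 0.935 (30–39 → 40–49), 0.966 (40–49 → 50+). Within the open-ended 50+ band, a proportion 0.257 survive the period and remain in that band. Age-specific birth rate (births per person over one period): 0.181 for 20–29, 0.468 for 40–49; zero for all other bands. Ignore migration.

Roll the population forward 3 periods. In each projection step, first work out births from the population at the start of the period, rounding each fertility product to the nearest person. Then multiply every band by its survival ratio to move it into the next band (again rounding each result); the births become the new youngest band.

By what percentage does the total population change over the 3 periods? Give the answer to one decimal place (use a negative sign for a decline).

-19.2

Period 1:
Births: 12400 × 0.181 = 2244  |  12900 × 0.468 = 6037 ⇒ total 8281
10–19: 9300 × 0.961 = 8937
20–29: 13200 × 0.959 = 12659
30–39: 12400 × 0.966 = 11978
40–49: 6400 × 0.935 = 5984
50+: 12900 × 0.966 + 10550 × 0.257 = 12461 + 2711 = 15172
→ [8281, 8937, 12659, 11978, 5984, 15172]
Period 2:
Births: 12659 × 0.181 = 2291  |  5984 × 0.468 = 2801 ⇒ total 5092
10–19: 8281 × 0.961 = 7958
20–29: 8937 × 0.959 = 8571
30–39: 12659 × 0.966 = 12229
40–49: 11978 × 0.935 = 11199
50+: 5984 × 0.966 + 15172 × 0.257 = 5781 + 3899 = 9680
→ [5092, 7958, 8571, 12229, 11199, 9680]
Period 3:
Births: 8571 × 0.181 = 1551  |  11199 × 0.468 = 5241 ⇒ total 6792
10–19: 5092 × 0.961 = 4893
20–29: 7958 × 0.959 = 7632
30–39: 8571 × 0.966 = 8280
40–49: 12229 × 0.935 = 11434
50+: 11199 × 0.966 + 9680 × 0.257 = 10818 + 2488 = 13306
→ [6792, 4893, 7632, 8280, 11434, 13306]
Total: 64750 → 52337; change = -12413; percentage change = -19.2%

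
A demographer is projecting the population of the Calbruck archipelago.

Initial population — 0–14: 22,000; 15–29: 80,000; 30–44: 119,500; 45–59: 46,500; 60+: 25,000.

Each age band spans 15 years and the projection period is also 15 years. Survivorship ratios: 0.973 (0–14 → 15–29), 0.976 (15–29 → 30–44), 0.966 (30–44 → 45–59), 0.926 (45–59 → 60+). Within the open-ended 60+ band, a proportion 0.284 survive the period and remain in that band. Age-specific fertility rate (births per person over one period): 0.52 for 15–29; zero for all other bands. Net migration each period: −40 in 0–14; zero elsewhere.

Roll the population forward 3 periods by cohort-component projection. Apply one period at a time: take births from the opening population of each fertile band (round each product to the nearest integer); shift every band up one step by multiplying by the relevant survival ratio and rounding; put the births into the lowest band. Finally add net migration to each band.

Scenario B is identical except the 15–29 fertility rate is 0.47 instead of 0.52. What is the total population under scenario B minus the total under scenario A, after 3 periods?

-8691

Period 1:
Births: 80000 * 0.52 = 41600
15–29: 22000 * 0.973 = 21406
30–44: 80000 * 0.976 = 78080
45–59: 119500 * 0.966 = 115437
60+: 46500 * 0.926 + 25000 * 0.284 = 43059 + 7100 = 50159
Net migration: 0–14 − 40 → 41560
End of period: [41560, 21406, 78080, 115437, 50159]
Period 2:
Births: 21406 * 0.52 = 11131
15–29: 41560 * 0.973 = 40438
30–44: 21406 * 0.976 = 20892
45–59: 78080 * 0.966 = 75425
60+: 115437 * 0.926 + 50159 * 0.284 = 106895 + 14245 = 121140
Net migration: 0–14 − 40 → 11091
End of period: [11091, 40438, 20892, 75425, 121140]
Period 3:
Births: 40438 * 0.52 = 21028
15–29: 11091 * 0.973 = 10792
30–44: 40438 * 0.976 = 39467
45–59: 20892 * 0.966 = 20182
60+: 75425 * 0.926 + 121140 * 0.284 = 69844 + 34404 = 104248
Net migration: 0–14 − 40 → 20988
End of period: [20988, 10792, 39467, 20182, 104248]
Scenario A total after 3 periods: 195677
Scenario B projection —
Period 1:
Births: 80000 * 0.47 = 37600
15–29: 22000 * 0.973 = 21406
30–44: 80000 * 0.976 = 78080
45–59: 119500 * 0.966 = 115437
60+: 46500 * 0.926 + 25000 * 0.284 = 43059 + 7100 = 50159
Net migration: 0–14 − 40 → 37560
End of period: [37560, 21406, 78080, 115437, 50159]
Period 2:
Births: 21406 * 0.47 = 10061
15–29: 37560 * 0.973 = 36546
30–44: 21406 * 0.976 = 20892
45–59: 78080 * 0.966 = 75425
60+: 115437 * 0.926 + 50159 * 0.284 = 106895 + 14245 = 121140
Net migration: 0–14 − 40 → 10021
End of period: [10021, 36546, 20892, 75425, 121140]
Period 3:
Births: 36546 * 0.47 = 17177
15–29: 10021 * 0.973 = 9750
30–44: 36546 * 0.976 = 35669
45–59: 20892 * 0.966 = 20182
60+: 75425 * 0.926 + 121140 * 0.284 = 69844 + 34404 = 104248
Net migration: 0–14 − 40 → 17137
End of period: [17137, 9750, 35669, 20182, 104248]
Scenario B total after 3 periods: 186986
Difference B − A = 186986 − 195677 = -8691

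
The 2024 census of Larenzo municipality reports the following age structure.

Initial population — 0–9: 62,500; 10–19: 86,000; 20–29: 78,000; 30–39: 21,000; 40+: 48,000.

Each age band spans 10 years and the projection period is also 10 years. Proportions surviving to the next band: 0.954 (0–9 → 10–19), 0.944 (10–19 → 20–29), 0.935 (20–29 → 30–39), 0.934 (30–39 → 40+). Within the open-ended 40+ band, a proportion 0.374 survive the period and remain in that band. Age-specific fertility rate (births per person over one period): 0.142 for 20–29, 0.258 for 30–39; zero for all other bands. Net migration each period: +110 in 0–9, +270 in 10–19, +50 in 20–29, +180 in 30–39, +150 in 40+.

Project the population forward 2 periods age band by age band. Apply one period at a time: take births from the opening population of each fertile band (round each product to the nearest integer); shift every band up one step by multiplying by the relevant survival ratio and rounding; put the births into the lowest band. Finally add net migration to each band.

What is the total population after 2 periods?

261883

Let group 1 be 0–9 through group 5 = 40+.
[period 1]
Births: 78000 * 0.142 = 11076, 21000 * 0.258 = 5418 → 16494
Group 2: 62500 * 0.954 = 59625
Group 3: 86000 * 0.944 = 81184
Group 4: 78000 * 0.935 = 72930
Group 5: 21000 * 0.934 + 48000 * 0.374 = 19614 + 17952 = 37566
Net migration: Group 1 + 110 → 16604; Group 2 + 270 → 59895; Group 3 + 50 → 81234; Group 4 + 180 → 73110; Group 5 + 150 → 37716
→ [16604, 59895, 81234, 73110, 37716]
[period 2]
Births: 81234 * 0.142 = 11535, 73110 * 0.258 = 18862 → 30397
Group 2: 16604 * 0.954 = 15840
Group 3: 59895 * 0.944 = 56541
Group 4: 81234 * 0.935 = 75954
Group 5: 73110 * 0.934 + 37716 * 0.374 = 68285 + 14106 = 82391
Net migration: Group 1 + 110 → 30507; Group 2 + 270 → 16110; Group 3 + 50 → 56591; Group 4 + 180 → 76134; Group 5 + 150 → 82541
→ [30507, 16110, 56591, 76134, 82541]
Total after period 2: 30507 + 16110 + 56591 + 76134 + 82541 = 261883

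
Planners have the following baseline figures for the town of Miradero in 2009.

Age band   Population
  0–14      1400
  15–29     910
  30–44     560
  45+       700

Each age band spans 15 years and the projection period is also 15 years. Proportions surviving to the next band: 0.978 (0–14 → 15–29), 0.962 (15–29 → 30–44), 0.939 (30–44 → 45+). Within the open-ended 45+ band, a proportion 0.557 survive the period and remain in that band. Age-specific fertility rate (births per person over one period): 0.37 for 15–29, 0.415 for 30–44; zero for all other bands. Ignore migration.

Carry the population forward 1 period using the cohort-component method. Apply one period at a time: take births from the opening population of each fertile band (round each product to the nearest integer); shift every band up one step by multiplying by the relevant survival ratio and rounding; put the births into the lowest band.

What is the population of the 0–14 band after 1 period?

569

Call the groups 1 to 4, youngest first.
Period 1:
Births: 910 × 0.37 = 337, 560 × 0.415 = 232 → total 569
Group 2: 1400 × 0.978 = 1369
Group 3: 910 × 0.962 = 875
Group 4: 560 × 0.939 + 700 × 0.557 = 526 + 390 = 916
End of period: [569, 1369, 875, 916]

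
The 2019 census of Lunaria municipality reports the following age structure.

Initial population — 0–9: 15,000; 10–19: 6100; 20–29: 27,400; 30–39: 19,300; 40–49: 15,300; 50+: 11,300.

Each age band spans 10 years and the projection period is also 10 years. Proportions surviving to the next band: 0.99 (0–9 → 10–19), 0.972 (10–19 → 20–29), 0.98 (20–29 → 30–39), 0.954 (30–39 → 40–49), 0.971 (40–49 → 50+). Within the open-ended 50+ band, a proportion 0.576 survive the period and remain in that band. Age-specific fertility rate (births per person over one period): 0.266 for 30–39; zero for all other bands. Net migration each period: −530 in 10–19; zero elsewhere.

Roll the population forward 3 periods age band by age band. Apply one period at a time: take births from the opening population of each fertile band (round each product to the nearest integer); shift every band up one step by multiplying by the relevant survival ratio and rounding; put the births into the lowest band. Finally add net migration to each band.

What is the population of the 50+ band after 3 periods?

Numbering the groups 1..6 from youngest to oldest:
Period 1.
Births: 19300 × 0.266 = 5134
Group 2: 15000 × 0.99 = 14850
Group 3: 6100 × 0.972 = 5929
Group 4: 27400 × 0.98 = 26852
Group 5: 19300 × 0.954 = 18412
Group 6: 15300 × 0.971 + 11300 × 0.576 = 14856 + 6509 = 21365
Net migration: Group 2 − 530 → 14320
End of period: [5134, 14320, 5929, 26852, 18412, 21365]
Period 2.
Births: 26852 × 0.266 = 7143
Group 2: 5134 × 0.99 = 5083
Group 3: 14320 × 0.972 = 13919
Group 4: 5929 × 0.98 = 5810
Group 5: 26852 × 0.954 = 25617
Group 6: 18412 × 0.971 + 21365 × 0.576 = 17878 + 12306 = 30184
Net migration: Group 2 − 530 → 4553
End of period: [7143, 4553, 13919, 5810, 25617, 30184]
Period 3.
Births: 5810 × 0.266 = 1545
Group 2: 7143 × 0.99 = 7072
Group 3: 4553 × 0.972 = 4426
Group 4: 13919 × 0.98 = 13641
Group 5: 5810 × 0.954 = 5543
Group 6: 25617 × 0.971 + 30184 × 0.576 = 24874 + 17386 = 42260
Net migration: Group 2 − 530 → 6542
End of period: [1545, 6542, 4426, 13641, 5543, 42260]

42260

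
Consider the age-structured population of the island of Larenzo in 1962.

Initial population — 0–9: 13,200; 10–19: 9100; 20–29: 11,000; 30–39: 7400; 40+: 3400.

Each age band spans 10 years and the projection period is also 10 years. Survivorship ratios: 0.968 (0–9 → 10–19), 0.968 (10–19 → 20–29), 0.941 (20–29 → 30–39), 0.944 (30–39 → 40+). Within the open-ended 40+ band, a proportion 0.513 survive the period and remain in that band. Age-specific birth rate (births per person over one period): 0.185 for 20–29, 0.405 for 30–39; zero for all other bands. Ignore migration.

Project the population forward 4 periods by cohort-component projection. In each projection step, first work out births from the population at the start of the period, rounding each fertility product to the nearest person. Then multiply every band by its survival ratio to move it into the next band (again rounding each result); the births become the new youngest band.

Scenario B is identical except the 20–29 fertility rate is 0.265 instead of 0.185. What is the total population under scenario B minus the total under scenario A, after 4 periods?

Numbering the bands 1..5 from youngest to oldest:
[period 1]
Births: 11000 * 0.185 = 2035 ; 7400 * 0.405 = 2997 ⇒ total 5032
Band 2: 13200 * 0.968 = 12778
Band 3: 9100 * 0.968 = 8809
Band 4: 11000 * 0.941 = 10351
Band 5: 7400 * 0.944 + 3400 * 0.513 = 6986 + 1744 = 8730
End of period: [5032, 12778, 8809, 10351, 8730]
[period 2]
Births: 8809 * 0.185 = 1630 ; 10351 * 0.405 = 4192 ⇒ total 5822
Band 2: 5032 * 0.968 = 4871
Band 3: 12778 * 0.968 = 12369
Band 4: 8809 * 0.941 = 8289
Band 5: 10351 * 0.944 + 8730 * 0.513 = 9771 + 4478 = 14249
End of period: [5822, 4871, 12369, 8289, 14249]
[period 3]
Births: 12369 * 0.185 = 2288 ; 8289 * 0.405 = 3357 ⇒ total 5645
Band 2: 5822 * 0.968 = 5636
Band 3: 4871 * 0.968 = 4715
Band 4: 12369 * 0.941 = 11639
Band 5: 8289 * 0.944 + 14249 * 0.513 = 7825 + 7310 = 15135
End of period: [5645, 5636, 4715, 11639, 15135]
[period 4]
Births: 4715 * 0.185 = 872 ; 11639 * 0.405 = 4714 ⇒ total 5586
Band 2: 5645 * 0.968 = 5464
Band 3: 5636 * 0.968 = 5456
Band 4: 4715 * 0.941 = 4437
Band 5: 11639 * 0.944 + 15135 * 0.513 = 10987 + 7764 = 18751
End of period: [5586, 5464, 5456, 4437, 18751]
Scenario A total after 4 periods: 39694
Scenario B projection —
[period 1]
Births: 11000 * 0.265 = 2915 ; 7400 * 0.405 = 2997 ⇒ total 5912
Band 2: 13200 * 0.968 = 12778
Band 3: 9100 * 0.968 = 8809
Band 4: 11000 * 0.941 = 10351
Band 5: 7400 * 0.944 + 3400 * 0.513 = 6986 + 1744 = 8730
End of period: [5912, 12778, 8809, 10351, 8730]
[period 2]
Births: 8809 * 0.265 = 2334 ; 10351 * 0.405 = 4192 ⇒ total 6526
Band 2: 5912 * 0.968 = 5723
Band 3: 12778 * 0.968 = 12369
Band 4: 8809 * 0.941 = 8289
Band 5: 10351 * 0.944 + 8730 * 0.513 = 9771 + 4478 = 14249
End of period: [6526, 5723, 12369, 8289, 14249]
[period 3]
Births: 12369 * 0.265 = 3278 ; 8289 * 0.405 = 3357 ⇒ total 6635
Band 2: 6526 * 0.968 = 6317
Band 3: 5723 * 0.968 = 5540
Band 4: 12369 * 0.941 = 11639
Band 5: 8289 * 0.944 + 14249 * 0.513 = 7825 + 7310 = 15135
End of period: [6635, 6317, 5540, 11639, 15135]
[period 4]
Births: 5540 * 0.265 = 1468 ; 11639 * 0.405 = 4714 ⇒ total 6182
Band 2: 6635 * 0.968 = 6423
Band 3: 6317 * 0.968 = 6115
Band 4: 5540 * 0.941 = 5213
Band 5: 11639 * 0.944 + 15135 * 0.513 = 10987 + 7764 = 18751
End of period: [6182, 6423, 6115, 5213, 18751]
Scenario B total after 4 periods: 42684
Difference B − A = 42684 − 39694 = 2990

2990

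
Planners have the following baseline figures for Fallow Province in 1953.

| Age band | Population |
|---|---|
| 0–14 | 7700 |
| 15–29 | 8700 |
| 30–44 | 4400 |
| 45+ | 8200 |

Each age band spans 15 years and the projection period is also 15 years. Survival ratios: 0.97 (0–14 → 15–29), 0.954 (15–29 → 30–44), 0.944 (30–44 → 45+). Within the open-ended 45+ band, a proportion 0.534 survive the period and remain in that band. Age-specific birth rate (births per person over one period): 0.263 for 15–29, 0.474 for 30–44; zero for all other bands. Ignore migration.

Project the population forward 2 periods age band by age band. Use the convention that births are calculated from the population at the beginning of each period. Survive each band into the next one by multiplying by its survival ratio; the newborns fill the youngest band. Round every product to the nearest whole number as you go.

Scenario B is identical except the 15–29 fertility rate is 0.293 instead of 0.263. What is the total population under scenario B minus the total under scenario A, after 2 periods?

Period 1.
Births: 8700 × 0.263 = 2288  |  4400 × 0.474 = 2086 → total 4374
15–29: 7700 × 0.97 = 7469
30–44: 8700 × 0.954 = 8300
45+: 4400 × 0.944 + 8200 × 0.534 = 4154 + 4379 = 8533
Giving 4374 / 7469 / 8300 / 8533.
Period 2.
Births: 7469 × 0.263 = 1964  |  8300 × 0.474 = 3934 → total 5898
15–29: 4374 × 0.97 = 4243
30–44: 7469 × 0.954 = 7125
45+: 8300 × 0.944 + 8533 × 0.534 = 7835 + 4557 = 12392
Giving 5898 / 4243 / 7125 / 12392.
Scenario A total after 2 periods: 29658
Scenario B projection —
Period 1.
Births: 8700 × 0.293 = 2549  |  4400 × 0.474 = 2086 → total 4635
15–29: 7700 × 0.97 = 7469
30–44: 8700 × 0.954 = 8300
45+: 4400 × 0.944 + 8200 × 0.534 = 4154 + 4379 = 8533
Giving 4635 / 7469 / 8300 / 8533.
Period 2.
Births: 7469 × 0.293 = 2188  |  8300 × 0.474 = 3934 → total 6122
15–29: 4635 × 0.97 = 4496
30–44: 7469 × 0.954 = 7125
45+: 8300 × 0.944 + 8533 × 0.534 = 7835 + 4557 = 12392
Giving 6122 / 4496 / 7125 / 12392.
Scenario B total after 2 periods: 30135
Difference B − A = 30135 − 29658 = 477

477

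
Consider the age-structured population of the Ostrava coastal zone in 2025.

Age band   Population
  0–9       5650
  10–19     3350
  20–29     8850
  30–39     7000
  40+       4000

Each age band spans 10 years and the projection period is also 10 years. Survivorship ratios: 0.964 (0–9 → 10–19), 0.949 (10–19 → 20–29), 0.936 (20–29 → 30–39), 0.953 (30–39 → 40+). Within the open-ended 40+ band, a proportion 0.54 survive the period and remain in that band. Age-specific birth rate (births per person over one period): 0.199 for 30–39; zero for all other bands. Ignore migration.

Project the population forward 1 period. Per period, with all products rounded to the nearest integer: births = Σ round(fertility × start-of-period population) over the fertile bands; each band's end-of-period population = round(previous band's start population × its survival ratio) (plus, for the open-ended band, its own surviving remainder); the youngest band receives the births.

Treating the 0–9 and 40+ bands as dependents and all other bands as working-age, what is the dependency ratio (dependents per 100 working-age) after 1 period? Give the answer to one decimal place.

— Period 1 —
Births: 7000 × 0.199 = 1393
10–19: 5650 × 0.964 = 5447
20–29: 3350 × 0.949 = 3179
30–39: 8850 × 0.936 = 8284
40+: 7000 × 0.953 + 4000 × 0.54 = 6671 + 2160 = 8831
Giving 1393 / 5447 / 3179 / 8284 / 8831.
Dependents (band 0–9 + band 40+) = 1393 + 8831 = 10224; working-age = 16910; ratio = 10224/16910 × 100 = 60.5

60.5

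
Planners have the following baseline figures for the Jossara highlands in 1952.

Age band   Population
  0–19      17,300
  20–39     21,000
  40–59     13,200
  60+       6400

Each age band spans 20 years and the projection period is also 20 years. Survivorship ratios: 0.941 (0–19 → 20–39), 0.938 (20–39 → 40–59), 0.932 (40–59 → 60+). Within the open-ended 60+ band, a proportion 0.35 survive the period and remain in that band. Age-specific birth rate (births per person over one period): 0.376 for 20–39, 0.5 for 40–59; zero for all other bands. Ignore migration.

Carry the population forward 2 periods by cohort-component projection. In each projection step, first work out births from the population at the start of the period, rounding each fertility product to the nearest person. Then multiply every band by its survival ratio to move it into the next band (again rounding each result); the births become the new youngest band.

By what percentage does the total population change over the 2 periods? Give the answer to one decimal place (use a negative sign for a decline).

18.0

Period 1:
Births: 21000 × 0.376 = 7896 ; 13200 × 0.5 = 6600 ⇒ total 14496
20–39: 17300 × 0.941 = 16279
40–59: 21000 × 0.938 = 19698
60+: 13200 × 0.932 + 6400 × 0.35 = 12302 + 2240 = 14542
Giving 14496 / 16279 / 19698 / 14542.
Period 2:
Births: 16279 × 0.376 = 6121 ; 19698 × 0.5 = 9849 ⇒ total 15970
20–39: 14496 × 0.941 = 13641
40–59: 16279 × 0.938 = 15270
60+: 19698 × 0.932 + 14542 × 0.35 = 18359 + 5090 = 23449
Giving 15970 / 13641 / 15270 / 23449.
Total: 57900 → 68330; change = 10430; percentage change = 18.0%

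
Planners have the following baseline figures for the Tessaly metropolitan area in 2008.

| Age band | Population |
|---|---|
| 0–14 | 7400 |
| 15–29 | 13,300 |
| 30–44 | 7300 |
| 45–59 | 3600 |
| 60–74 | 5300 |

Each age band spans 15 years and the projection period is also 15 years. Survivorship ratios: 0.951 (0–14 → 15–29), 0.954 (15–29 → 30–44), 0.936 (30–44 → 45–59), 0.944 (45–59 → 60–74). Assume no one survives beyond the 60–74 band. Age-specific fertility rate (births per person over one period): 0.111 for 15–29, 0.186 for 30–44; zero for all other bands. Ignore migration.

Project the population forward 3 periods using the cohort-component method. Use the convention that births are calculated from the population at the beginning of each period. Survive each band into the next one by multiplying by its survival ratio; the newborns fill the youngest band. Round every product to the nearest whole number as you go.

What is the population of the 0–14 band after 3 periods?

1548

— Period 1 —
Births: 13300 × 0.111 = 1476  |  7300 × 0.186 = 1358 → 2834
15–29: 7400 × 0.951 = 7037
30–44: 13300 × 0.954 = 12688
45–59: 7300 × 0.936 = 6833
60–74: 3600 × 0.944 = 3398
End of period: [2834, 7037, 12688, 6833, 3398]
— Period 2 —
Births: 7037 × 0.111 = 781  |  12688 × 0.186 = 2360 → 3141
15–29: 2834 × 0.951 = 2695
30–44: 7037 × 0.954 = 6713
45–59: 12688 × 0.936 = 11876
60–74: 6833 × 0.944 = 6450
End of period: [3141, 2695, 6713, 11876, 6450]
— Period 3 —
Births: 2695 × 0.111 = 299  |  6713 × 0.186 = 1249 → 1548
15–29: 3141 × 0.951 = 2987
30–44: 2695 × 0.954 = 2571
45–59: 6713 × 0.936 = 6283
60–74: 11876 × 0.944 = 11211
End of period: [1548, 2987, 2571, 6283, 11211]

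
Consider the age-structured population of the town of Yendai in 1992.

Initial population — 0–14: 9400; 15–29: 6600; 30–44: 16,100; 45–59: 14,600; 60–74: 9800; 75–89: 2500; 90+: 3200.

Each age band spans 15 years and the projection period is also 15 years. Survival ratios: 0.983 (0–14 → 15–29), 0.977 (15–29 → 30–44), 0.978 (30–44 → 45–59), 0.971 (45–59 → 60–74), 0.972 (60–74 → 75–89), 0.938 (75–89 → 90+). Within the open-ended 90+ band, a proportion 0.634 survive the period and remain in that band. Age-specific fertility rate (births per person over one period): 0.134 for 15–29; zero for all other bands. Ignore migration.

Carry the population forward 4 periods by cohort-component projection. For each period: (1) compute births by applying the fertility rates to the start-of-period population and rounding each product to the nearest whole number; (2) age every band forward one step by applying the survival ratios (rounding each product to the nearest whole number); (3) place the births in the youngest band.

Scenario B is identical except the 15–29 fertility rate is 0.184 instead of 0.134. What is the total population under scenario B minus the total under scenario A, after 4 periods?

Let group 1 be 0–14 through group 7 = 90+.
— Period 1 —
Births: 6600 × 0.134 = 884
Group 2: 9400 × 0.983 = 9240
Group 3: 6600 × 0.977 = 6448
Group 4: 16100 × 0.978 = 15746
Group 5: 14600 × 0.971 = 14177
Group 6: 9800 × 0.972 = 9526
Group 7: 2500 × 0.938 + 3200 × 0.634 = 2345 + 2029 = 4374
→ [884, 9240, 6448, 15746, 14177, 9526, 4374]
— Period 2 —
Births: 9240 × 0.134 = 1238
Group 2: 884 × 0.983 = 869
Group 3: 9240 × 0.977 = 9027
Group 4: 6448 × 0.978 = 6306
Group 5: 15746 × 0.971 = 15289
Group 6: 14177 × 0.972 = 13780
Group 7: 9526 × 0.938 + 4374 × 0.634 = 8935 + 2773 = 11708
→ [1238, 869, 9027, 6306, 15289, 13780, 11708]
— Period 3 —
Births: 869 × 0.134 = 116
Group 2: 1238 × 0.983 = 1217
Group 3: 869 × 0.977 = 849
Group 4: 9027 × 0.978 = 8828
Group 5: 6306 × 0.971 = 6123
Group 6: 15289 × 0.972 = 14861
Group 7: 13780 × 0.938 + 11708 × 0.634 = 12926 + 7423 = 20349
→ [116, 1217, 849, 8828, 6123, 14861, 20349]
— Period 4 —
Births: 1217 × 0.134 = 163
Group 2: 116 × 0.983 = 114
Group 3: 1217 × 0.977 = 1189
Group 4: 849 × 0.978 = 830
Group 5: 8828 × 0.971 = 8572
Group 6: 6123 × 0.972 = 5952
Group 7: 14861 × 0.938 + 20349 × 0.634 = 13940 + 12901 = 26841
→ [163, 114, 1189, 830, 8572, 5952, 26841]
Scenario A total after 4 periods: 43661
Scenario B projection —
— Period 1 —
Births: 6600 × 0.184 = 1214
Group 2: 9400 × 0.983 = 9240
Group 3: 6600 × 0.977 = 6448
Group 4: 16100 × 0.978 = 15746
Group 5: 14600 × 0.971 = 14177
Group 6: 9800 × 0.972 = 9526
Group 7: 2500 × 0.938 + 3200 × 0.634 = 2345 + 2029 = 4374
→ [1214, 9240, 6448, 15746, 14177, 9526, 4374]
— Period 2 —
Births: 9240 × 0.184 = 1700
Group 2: 1214 × 0.983 = 1193
Group 3: 9240 × 0.977 = 9027
Group 4: 6448 × 0.978 = 6306
Group 5: 15746 × 0.971 = 15289
Group 6: 14177 × 0.972 = 13780
Group 7: 9526 × 0.938 + 4374 × 0.634 = 8935 + 2773 = 11708
→ [1700, 1193, 9027, 6306, 15289, 13780, 11708]
— Period 3 —
Births: 1193 × 0.184 = 220
Group 2: 1700 × 0.983 = 1671
Group 3: 1193 × 0.977 = 1166
Group 4: 9027 × 0.978 = 8828
Group 5: 6306 × 0.971 = 6123
Group 6: 15289 × 0.972 = 14861
Group 7: 13780 × 0.938 + 11708 × 0.634 = 12926 + 7423 = 20349
→ [220, 1671, 1166, 8828, 6123, 14861, 20349]
— Period 4 —
Births: 1671 × 0.184 = 307
Group 2: 220 × 0.983 = 216
Group 3: 1671 × 0.977 = 1633
Group 4: 1166 × 0.978 = 1140
Group 5: 8828 × 0.971 = 8572
Group 6: 6123 × 0.972 = 5952
Group 7: 14861 × 0.938 + 20349 × 0.634 = 13940 + 12901 = 26841
→ [307, 216, 1633, 1140, 8572, 5952, 26841]
Scenario B total after 4 periods: 44661
Difference B − A = 44661 − 43661 = 1000

1000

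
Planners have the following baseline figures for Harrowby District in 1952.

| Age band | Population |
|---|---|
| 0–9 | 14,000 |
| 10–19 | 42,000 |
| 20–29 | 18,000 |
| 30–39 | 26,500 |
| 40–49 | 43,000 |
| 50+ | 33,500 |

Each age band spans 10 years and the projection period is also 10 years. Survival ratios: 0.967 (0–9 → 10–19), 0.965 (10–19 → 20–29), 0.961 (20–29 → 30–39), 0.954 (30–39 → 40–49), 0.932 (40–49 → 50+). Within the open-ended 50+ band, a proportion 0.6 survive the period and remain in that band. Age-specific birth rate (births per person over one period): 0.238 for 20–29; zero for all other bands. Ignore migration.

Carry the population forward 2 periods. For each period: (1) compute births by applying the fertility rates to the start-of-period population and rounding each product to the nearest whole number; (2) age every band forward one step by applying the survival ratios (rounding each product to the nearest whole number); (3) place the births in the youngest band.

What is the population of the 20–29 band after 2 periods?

13064

Period 1.
Births: 18000 × 0.238 = 4284
10–19: 14000 × 0.967 = 13538
20–29: 42000 × 0.965 = 40530
30–39: 18000 × 0.961 = 17298
40–49: 26500 × 0.954 = 25281
50+: 43000 × 0.932 + 33500 × 0.6 = 40076 + 20100 = 60176
End of period: [4284, 13538, 40530, 17298, 25281, 60176]
Period 2.
Births: 40530 × 0.238 = 9646
10–19: 4284 × 0.967 = 4143
20–29: 13538 × 0.965 = 13064
30–39: 40530 × 0.961 = 38949
40–49: 17298 × 0.954 = 16502
50+: 25281 × 0.932 + 60176 × 0.6 = 23562 + 36106 = 59668
End of period: [9646, 4143, 13064, 38949, 16502, 59668]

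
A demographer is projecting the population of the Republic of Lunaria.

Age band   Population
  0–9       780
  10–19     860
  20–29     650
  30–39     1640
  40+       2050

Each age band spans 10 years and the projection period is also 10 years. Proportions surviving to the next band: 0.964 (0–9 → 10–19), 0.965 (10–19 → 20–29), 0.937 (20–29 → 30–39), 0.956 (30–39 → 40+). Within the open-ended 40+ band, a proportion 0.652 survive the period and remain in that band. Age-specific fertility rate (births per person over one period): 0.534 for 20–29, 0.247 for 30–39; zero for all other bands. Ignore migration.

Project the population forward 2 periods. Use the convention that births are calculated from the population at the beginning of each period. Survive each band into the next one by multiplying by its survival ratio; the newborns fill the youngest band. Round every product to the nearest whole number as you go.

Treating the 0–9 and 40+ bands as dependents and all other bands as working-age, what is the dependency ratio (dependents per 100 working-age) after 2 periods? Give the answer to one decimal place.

Let band 1 be 0–9 through band 5 = 40+.
— Period 1 —
Births: 650 × 0.534 = 347  |  1640 × 0.247 = 405 — total 752
Band 2: 780 × 0.964 = 752
Band 3: 860 × 0.965 = 830
Band 4: 650 × 0.937 = 609
Band 5: 1640 × 0.956 + 2050 × 0.652 = 1568 + 1337 = 2905
→ [752, 752, 830, 609, 2905]
— Period 2 —
Births: 830 × 0.534 = 443  |  609 × 0.247 = 150 — total 593
Band 2: 752 × 0.964 = 725
Band 3: 752 × 0.965 = 726
Band 4: 830 × 0.937 = 778
Band 5: 609 × 0.956 + 2905 × 0.652 = 582 + 1894 = 2476
→ [593, 725, 726, 778, 2476]
Dependents (band 0–9 + band 40+) = 593 + 2476 = 3069; working-age = 2229; ratio = 3069/2229 × 100 = 137.7

137.7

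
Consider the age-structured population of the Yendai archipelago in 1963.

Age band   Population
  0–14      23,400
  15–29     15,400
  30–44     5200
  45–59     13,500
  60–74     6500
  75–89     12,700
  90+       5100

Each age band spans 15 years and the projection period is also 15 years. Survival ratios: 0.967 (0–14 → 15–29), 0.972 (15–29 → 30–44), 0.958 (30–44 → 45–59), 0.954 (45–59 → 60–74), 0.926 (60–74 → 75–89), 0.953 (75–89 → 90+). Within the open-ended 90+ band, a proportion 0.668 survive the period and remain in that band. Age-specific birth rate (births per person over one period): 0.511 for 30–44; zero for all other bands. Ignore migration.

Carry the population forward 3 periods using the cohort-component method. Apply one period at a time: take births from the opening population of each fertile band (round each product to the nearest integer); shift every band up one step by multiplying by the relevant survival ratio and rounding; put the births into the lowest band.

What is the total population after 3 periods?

82402

Call the bands 1 to 7, youngest first.
— Period 1 —
Births: 5200 * 0.511 = 2657
Band 2: 23400 * 0.967 = 22628
Band 3: 15400 * 0.972 = 14969
Band 4: 5200 * 0.958 = 4982
Band 5: 13500 * 0.954 = 12879
Band 6: 6500 * 0.926 = 6019
Band 7: 12700 * 0.953 + 5100 * 0.668 = 12103 + 3407 = 15510
Giving 2657 / 22628 / 14969 / 4982 / 12879 / 6019 / 15510.
— Period 2 —
Births: 14969 * 0.511 = 7649
Band 2: 2657 * 0.967 = 2569
Band 3: 22628 * 0.972 = 21994
Band 4: 14969 * 0.958 = 14340
Band 5: 4982 * 0.954 = 4753
Band 6: 12879 * 0.926 = 11926
Band 7: 6019 * 0.953 + 15510 * 0.668 = 5736 + 10361 = 16097
Giving 7649 / 2569 / 21994 / 14340 / 4753 / 11926 / 16097.
— Period 3 —
Births: 21994 * 0.511 = 11239
Band 2: 7649 * 0.967 = 7397
Band 3: 2569 * 0.972 = 2497
Band 4: 21994 * 0.958 = 21070
Band 5: 14340 * 0.954 = 13680
Band 6: 4753 * 0.926 = 4401
Band 7: 11926 * 0.953 + 16097 * 0.668 = 11365 + 10753 = 22118
Giving 11239 / 7397 / 2497 / 21070 / 13680 / 4401 / 22118.
Total after period 3: 11239 + 7397 + 2497 + 21070 + 13680 + 4401 + 22118 = 82402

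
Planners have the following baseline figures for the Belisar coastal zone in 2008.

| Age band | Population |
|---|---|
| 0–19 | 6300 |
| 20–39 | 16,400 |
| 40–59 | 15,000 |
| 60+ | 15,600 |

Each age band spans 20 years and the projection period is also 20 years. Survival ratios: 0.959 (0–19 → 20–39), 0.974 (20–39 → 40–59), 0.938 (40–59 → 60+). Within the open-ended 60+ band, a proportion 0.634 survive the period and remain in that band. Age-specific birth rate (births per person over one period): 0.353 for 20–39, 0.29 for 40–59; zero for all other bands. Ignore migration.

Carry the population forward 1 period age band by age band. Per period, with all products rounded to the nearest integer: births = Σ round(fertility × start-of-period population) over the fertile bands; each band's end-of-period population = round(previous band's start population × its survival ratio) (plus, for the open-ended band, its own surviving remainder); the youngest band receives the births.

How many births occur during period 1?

After projecting period 1:
Births: 16400 × 0.353 = 5789 ; 15000 × 0.29 = 4350 ⇒ total 10139
20–39: 6300 × 0.959 = 6042
40–59: 16400 × 0.974 = 15974
60+: 15000 × 0.938 + 15600 × 0.634 = 14070 + 9890 = 23960
Giving 10139 / 6042 / 15974 / 23960.

10139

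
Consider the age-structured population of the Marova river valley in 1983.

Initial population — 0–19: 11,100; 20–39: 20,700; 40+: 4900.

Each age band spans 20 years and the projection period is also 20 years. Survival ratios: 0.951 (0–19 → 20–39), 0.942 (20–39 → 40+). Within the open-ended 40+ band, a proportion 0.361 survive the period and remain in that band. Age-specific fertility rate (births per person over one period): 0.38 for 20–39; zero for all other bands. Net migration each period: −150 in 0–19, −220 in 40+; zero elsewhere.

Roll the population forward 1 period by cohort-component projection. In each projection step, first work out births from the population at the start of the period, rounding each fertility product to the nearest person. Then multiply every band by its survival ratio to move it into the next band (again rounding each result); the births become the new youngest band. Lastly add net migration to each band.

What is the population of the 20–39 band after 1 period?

10556

[period 1]
Births: 20700 × 0.38 = 7866
20–39: 11100 × 0.951 = 10556
40+: 20700 × 0.942 + 4900 × 0.361 = 19499 + 1769 = 21268
Net migration: 0–19 − 150 → 7716; 40+ − 220 → 21048
Giving 7716 / 10556 / 21048.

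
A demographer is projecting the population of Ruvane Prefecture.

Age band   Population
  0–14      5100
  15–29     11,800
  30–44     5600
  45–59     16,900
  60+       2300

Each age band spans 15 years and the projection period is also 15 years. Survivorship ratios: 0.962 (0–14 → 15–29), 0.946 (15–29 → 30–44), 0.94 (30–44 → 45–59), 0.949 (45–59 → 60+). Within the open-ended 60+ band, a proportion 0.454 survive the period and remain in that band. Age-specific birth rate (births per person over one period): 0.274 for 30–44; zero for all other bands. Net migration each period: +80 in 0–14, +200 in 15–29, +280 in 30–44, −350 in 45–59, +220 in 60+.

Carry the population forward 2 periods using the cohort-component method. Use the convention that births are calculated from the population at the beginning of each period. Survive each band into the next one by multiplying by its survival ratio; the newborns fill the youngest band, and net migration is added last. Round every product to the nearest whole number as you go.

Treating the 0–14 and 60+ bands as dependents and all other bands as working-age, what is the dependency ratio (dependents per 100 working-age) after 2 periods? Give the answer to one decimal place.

92.4

Let group 1 be 0–14 through group 5 = 60+.
— Period 1 —
Births: 5600 × 0.274 = 1534
Group 2: 5100 × 0.962 = 4906
Group 3: 11800 × 0.946 = 11163
Group 4: 5600 × 0.94 = 5264
Group 5: 16900 × 0.949 + 2300 × 0.454 = 16038 + 1044 = 17082
Net migration: Group 1 + 80 → 1614; Group 2 + 200 → 5106; Group 3 + 280 → 11443; Group 4 − 350 → 4914; Group 5 + 220 → 17302
Population now: 0–14=1614, 15–29=5106, 30–44=11443, 45–59=4914, 60+=17302
— Period 2 —
Births: 11443 × 0.274 = 3135
Group 2: 1614 × 0.962 = 1553
Group 3: 5106 × 0.946 = 4830
Group 4: 11443 × 0.94 = 10756
Group 5: 4914 × 0.949 + 17302 × 0.454 = 4663 + 7855 = 12518
Net migration: Group 1 + 80 → 3215; Group 2 + 200 → 1753; Group 3 + 280 → 5110; Group 4 − 350 → 10406; Group 5 + 220 → 12738
Population now: 0–14=3215, 15–29=1753, 30–44=5110, 45–59=10406, 60+=12738
Dependents (band 0–14 + band 60+) = 3215 + 12738 = 15953; working-age = 17269; ratio = 15953/17269 × 100 = 92.4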